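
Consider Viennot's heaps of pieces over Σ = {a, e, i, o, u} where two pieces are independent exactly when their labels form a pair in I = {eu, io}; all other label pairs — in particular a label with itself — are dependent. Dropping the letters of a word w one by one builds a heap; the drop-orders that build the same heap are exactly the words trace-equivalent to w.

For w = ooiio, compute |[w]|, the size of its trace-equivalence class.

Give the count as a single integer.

10

piece 0:o — minimal
piece 1:o rests on {0:o}
piece 2:i — minimal
piece 3:i rests on {2:i}
piece 4:o rests on {1:o}
minimal pieces: {0:o, 2:i}
ways to finish when only these pieces remain (= sum over removing one remaining piece with nothing left below it):
  1 left: {3}→1  {4}→1
  2 left: {1,4}→1  {2,3}→1  {3,4}→2
  3 left: {0,1,4}→1  {1,3,4}→3  {2,3,4}→3
  placing 0:o first → 6 extensions
  placing 2:i first → 4 extensions
total linear extensions = 10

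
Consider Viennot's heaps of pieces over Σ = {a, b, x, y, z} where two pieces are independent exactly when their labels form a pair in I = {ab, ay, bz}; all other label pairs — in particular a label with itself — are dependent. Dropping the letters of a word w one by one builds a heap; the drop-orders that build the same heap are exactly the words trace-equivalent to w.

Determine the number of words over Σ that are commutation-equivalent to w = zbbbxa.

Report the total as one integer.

4

drop 0:z onto floor
drop 1:b onto floor
drop 2:b onto {1:b}
drop 3:b onto {2:b}
drop 4:x onto {0:z, 3:b}
drop 5:a onto {4:x}
ground layer = {0:z, 1:b}
drop-orders for the pieces not yet dropped (sum over which currently-grounded one goes next):
  1 to go: {5} 1
  2 to go: {4,5} 1
  3 to go: {0,4,5} 1  {3,4,5} 1
  4 to go: {0,3,4,5} 2  {2,3,4,5} 1
  if 0:z drops first: 1 orders
  if 1:b drops first: 3 orders
heap linearizations: 4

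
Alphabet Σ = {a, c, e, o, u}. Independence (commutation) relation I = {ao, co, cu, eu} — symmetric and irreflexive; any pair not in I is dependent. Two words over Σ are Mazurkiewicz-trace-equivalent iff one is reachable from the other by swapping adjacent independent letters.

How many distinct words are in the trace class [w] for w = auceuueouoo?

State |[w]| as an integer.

20

piece 0:a — minimal
piece 1:u rests on {0:a}
piece 2:c rests on {0:a}
piece 3:e rests on {2:c}
piece 4:u rests on {1:u}
piece 5:u rests on {4:u}
piece 6:e rests on {3:e}
piece 7:o rests on {5:u, 6:e}
piece 8:u rests on {7:o}
piece 9:o rests on {8:u}
piece 10:o rests on {9:o}
minimal pieces: {0:a}
ways to finish when only these pieces remain (= sum over removing one remaining piece with nothing left below it):
  1 left: {10}→1
  2 left: {9,10}→1
  3 left: {8,9,10}→1
  4 left: {7,8,9,10}→1
  5 left: {5,7,8,9,10}→1  {6,7,8,9,10}→1
  6 left: {3,6,7,8,9,10}→1  {4,5,7,8,9,10}→1  {5,6,7,8,9,10}→2
  7 left: {1,4,5,7,8,9,10}→1  {2,3,6,7,8,9,10}→1  {3,5,6,7,8,9,10}→3  {4,5,6,7,8,9,10}→3
  8 left: {1,4,5,6,7,8,9,10}→4  {2,3,5,6,7,8,9,10}→4  {3,4,5,6,7,8,9,10}→6
  9 left: {1,3,4,5,6,7,8,9,10}→10  {2,3,4,5,6,7,8,9,10}→10
  placing 0:a first → 20 extensions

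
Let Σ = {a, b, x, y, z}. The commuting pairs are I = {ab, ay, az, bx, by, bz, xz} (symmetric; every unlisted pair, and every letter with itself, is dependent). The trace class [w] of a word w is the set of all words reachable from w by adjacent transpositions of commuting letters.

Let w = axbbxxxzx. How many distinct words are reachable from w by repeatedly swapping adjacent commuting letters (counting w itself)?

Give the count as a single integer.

drop 0:a onto floor
drop 1:x onto {0:a}
drop 2:b onto floor
drop 3:b onto {2:b}
drop 4:x onto {1:x}
drop 5:x onto {4:x}
drop 6:x onto {5:x}
drop 7:z onto floor
drop 8:x onto {6:x}
ground layer = {0:a, 2:b, 7:z}
drop-orders for the pieces not yet dropped (sum over which currently-grounded one goes next):
  1 to go: {3} 1  {7} 1  {8} 1
  2 to go: {2,3} 1  {3,7} 2  {3,8} 2  {6,8} 1  {7,8} 2
  3 to go: {2,3,7} 3  {2,3,8} 3  {3,6,8} 3  {3,7,8} 6  {5,6,8} 1  {6,7,8} 3
  4 to go: {2,3,6,8} 6  {2,3,7,8} 12  {3,5,6,8} 4  {3,6,7,8} 12  {4,5,6,8} 1  {5,6,7,8} 4
  5 to go: {1,4,5,6,8} 1  {2,3,5,6,8} 10  {2,3,6,7,8} 30  {3,4,5,6,8} 5  {3,5,6,7,8} 20  {4,5,6,7,8} 5
  6 to go: {0,1,4,5,6,8} 1  {1,3,4,5,6,8} 6  {1,4,5,6,7,8} 6  {2,3,4,5,6,8} 15  {2,3,5,6,7,8} 60  {3,4,5,6,7,8} 30
  7 to go: {0,1,3,4,5,6,8} 7  {0,1,4,5,6,7,8} 7  {1,2,3,4,5,6,8} 21  {1,3,4,5,6,7,8} 42  {2,3,4,5,6,7,8} 105
  if 0:a drops first: 168 orders
  if 2:b drops first: 56 orders
  if 7:z drops first: 28 orders
heap linearizations: 252

252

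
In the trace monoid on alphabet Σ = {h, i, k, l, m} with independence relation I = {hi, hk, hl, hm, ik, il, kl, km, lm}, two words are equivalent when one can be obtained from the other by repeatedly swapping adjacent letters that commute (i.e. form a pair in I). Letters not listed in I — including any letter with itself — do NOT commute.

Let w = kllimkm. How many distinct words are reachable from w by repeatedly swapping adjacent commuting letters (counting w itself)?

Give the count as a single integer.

210

drop 0:k onto floor
drop 1:l onto floor
drop 2:l onto {1:l}
drop 3:i onto floor
drop 4:m onto {3:i}
drop 5:k onto {0:k}
drop 6:m onto {4:m}
ground layer = {0:k, 1:l, 3:i}
drop-orders for the pieces not yet dropped (sum over which currently-grounded one goes next):
  1 to go: {2} 1  {5} 1  {6} 1
  2 to go: {0,5} 1  {1,2} 1  {2,5} 2  {2,6} 2  {4,6} 1  {5,6} 2
  3 to go: {0,2,5} 3  {0,5,6} 3  {1,2,5} 3  {1,2,6} 3  {2,4,6} 3  {2,5,6} 6  {3,4,6} 1  {4,5,6} 3
  4 to go: {0,1,2,5} 6  {0,2,5,6} 12  {0,4,5,6} 6  {1,2,4,6} 6  {1,2,5,6} 12  {2,3,4,6} 4  {2,4,5,6} 12  {3,4,5,6} 4
  5 to go: {0,1,2,5,6} 30  {0,2,4,5,6} 30  {0,3,4,5,6} 10  {1,2,3,4,6} 10  {1,2,4,5,6} 30  {2,3,4,5,6} 20
  if 0:k drops first: 60 orders
  if 1:l drops first: 60 orders
  if 3:i drops first: 90 orders
heap linearizations: 210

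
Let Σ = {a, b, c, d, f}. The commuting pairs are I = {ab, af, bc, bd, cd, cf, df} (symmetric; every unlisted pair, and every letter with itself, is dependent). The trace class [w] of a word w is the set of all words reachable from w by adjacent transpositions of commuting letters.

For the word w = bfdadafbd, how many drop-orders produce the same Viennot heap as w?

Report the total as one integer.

126

#0=b has no predecessor
#1=f depends on [0:b]
#2=d has no predecessor
#3=a depends on [2:d]
#4=d depends on [3:a]
#5=a depends on [4:d]
#6=f depends on [1:f]
#7=b depends on [6:f]
#8=d depends on [5:a]
sources: [0:b, 2:d]
N(rest) = Σ N(rest − s) over sources s of rest; N(one piece) = 1:
  size 1 → [7]=1  [8]=1
  size 2 → [5,8]=1  [6,7]=1  [7,8]=2
  size 3 → [1,6,7]=1  [4,5,8]=1  [5,7,8]=3  [6,7,8]=3
  size 4 → [0,1,6,7]=1  [1,6,7,8]=4  [3,4,5,8]=1  [4,5,7,8]=4  [5,6,7,8]=6
  size 5 → [0,1,6,7,8]=5  [1,5,6,7,8]=10  [2,3,4,5,8]=1  [3,4,5,7,8]=5  [4,5,6,7,8]=10
  size 6 → [0,1,5,6,7,8]=15  [1,4,5,6,7,8]=20  [2,3,4,5,7,8]=6  [3,4,5,6,7,8]=15
  size 7 → [0,1,4,5,6,7,8]=35  [1,3,4,5,6,7,8]=35  [2,3,4,5,6,7,8]=21
  first=0(b) contributes 56
  first=2(d) contributes 70
|[w]| = 126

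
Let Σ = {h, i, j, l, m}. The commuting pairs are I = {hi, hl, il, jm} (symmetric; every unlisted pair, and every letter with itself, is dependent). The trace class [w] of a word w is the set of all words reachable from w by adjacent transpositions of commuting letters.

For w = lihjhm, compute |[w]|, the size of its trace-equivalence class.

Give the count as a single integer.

0(l) covers ∅
1(i) covers ∅
2(h) covers ∅
3(j) covers 0:l, 1:i, 2:h
4(h) covers 3:j
5(m) covers 4:h
floor of heap: 0:l, 1:i, 2:h
completions by unplaced set U, small U first (add the entries for U minus each lowest piece of U):
  |U|=1: {5}:1
  |U|=2: {4,5}:1
  |U|=3: {3,4,5}:1
  |U|=4: {0,3,4,5}:1  {1,3,4,5}:1  {2,3,4,5}:1
  start at 0(l): 2
  start at 1(i): 2
  start at 2(h): 2
sum over floor = 6

6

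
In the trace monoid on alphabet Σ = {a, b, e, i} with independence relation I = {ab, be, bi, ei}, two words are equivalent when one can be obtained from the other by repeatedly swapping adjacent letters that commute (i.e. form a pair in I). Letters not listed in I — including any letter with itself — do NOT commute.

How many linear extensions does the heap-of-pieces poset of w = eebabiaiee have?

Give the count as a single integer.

135

piece 0:e — minimal
piece 1:e rests on {0:e}
piece 2:b — minimal
piece 3:a rests on {1:e}
piece 4:b rests on {2:b}
piece 5:i rests on {3:a}
piece 6:a rests on {5:i}
piece 7:i rests on {6:a}
piece 8:e rests on {6:a}
piece 9:e rests on {8:e}
minimal pieces: {0:e, 2:b}
ways to finish when only these pieces remain (= sum over removing one remaining piece with nothing left below it):
  1 left: {4}→1  {7}→1  {9}→1
  2 left: {2,4}→1  {4,7}→2  {4,9}→2  {7,9}→2  {8,9}→1
  3 left: {2,4,7}→3  {2,4,9}→3  {4,7,9}→6  {4,8,9}→3  {7,8,9}→3
  4 left: {2,4,7,9}→12  {2,4,8,9}→6  {4,7,8,9}→12  {6,7,8,9}→3
  5 left: {2,4,7,8,9}→30  {4,6,7,8,9}→15  {5,6,7,8,9}→3
  6 left: {2,4,6,7,8,9}→45  {3,5,6,7,8,9}→3  {4,5,6,7,8,9}→18
  7 left: {1,3,5,6,7,8,9}→3  {2,4,5,6,7,8,9}→63  {3,4,5,6,7,8,9}→21
  8 left: {0,1,3,5,6,7,8,9}→3  {1,3,4,5,6,7,8,9}→24  {2,3,4,5,6,7,8,9}→84
  placing 0:e first → 108 extensions
  placing 2:b first → 27 extensions
total linear extensions = 135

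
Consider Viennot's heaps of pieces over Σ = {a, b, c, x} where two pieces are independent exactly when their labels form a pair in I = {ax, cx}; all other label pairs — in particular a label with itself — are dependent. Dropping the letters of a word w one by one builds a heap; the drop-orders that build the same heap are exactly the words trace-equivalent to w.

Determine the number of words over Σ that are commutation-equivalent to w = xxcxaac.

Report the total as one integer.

35

#0=x has no predecessor
#1=x depends on [0:x]
#2=c has no predecessor
#3=x depends on [1:x]
#4=a depends on [2:c]
#5=a depends on [4:a]
#6=c depends on [5:a]
sources: [0:x, 2:c]
N(rest) = Σ N(rest − s) over sources s of rest; N(one piece) = 1:
  size 1 → [3]=1  [6]=1
  size 2 → [1,3]=1  [3,6]=2  [5,6]=1
  size 3 → [0,1,3]=1  [1,3,6]=3  [3,5,6]=3  [4,5,6]=1
  size 4 → [0,1,3,6]=4  [1,3,5,6]=6  [2,4,5,6]=1  [3,4,5,6]=4
  size 5 → [0,1,3,5,6]=10  [1,3,4,5,6]=10  [2,3,4,5,6]=5
  first=0(x) contributes 15
  first=2(c) contributes 20
|[w]| = 35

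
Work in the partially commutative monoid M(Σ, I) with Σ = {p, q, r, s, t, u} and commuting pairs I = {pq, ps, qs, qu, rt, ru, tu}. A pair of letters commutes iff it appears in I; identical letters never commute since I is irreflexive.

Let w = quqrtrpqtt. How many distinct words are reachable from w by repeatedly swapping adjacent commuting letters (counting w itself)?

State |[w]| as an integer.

#0=q has no predecessor
#1=u has no predecessor
#2=q depends on [0:q]
#3=r depends on [2:q]
#4=t depends on [2:q]
#5=r depends on [3:r]
#6=p depends on [1:u, 4:t, 5:r]
#7=q depends on [4:t, 5:r]
#8=t depends on [6:p, 7:q]
#9=t depends on [8:t]
sources: [0:q, 1:u]
N(rest) = Σ N(rest − s) over sources s of rest; N(one piece) = 1:
  size 1 → [9]=1
  size 2 → [8,9]=1
  size 3 → [6,8,9]=1  [7,8,9]=1
  size 4 → [1,6,8,9]=1  [6,7,8,9]=2
  size 5 → [1,6,7,8,9]=3  [4,6,7,8,9]=2  [5,6,7,8,9]=2
  size 6 → [1,4,6,7,8,9]=5  [1,5,6,7,8,9]=5  [3,5,6,7,8,9]=2  [4,5,6,7,8,9]=4
  size 7 → [1,3,5,6,7,8,9]=7  [1,4,5,6,7,8,9]=14  [3,4,5,6,7,8,9]=6
  size 8 → [1,3,4,5,6,7,8,9]=27  [2,3,4,5,6,7,8,9]=6
  first=0(q) contributes 33
  first=1(u) contributes 6
|[w]| = 39

39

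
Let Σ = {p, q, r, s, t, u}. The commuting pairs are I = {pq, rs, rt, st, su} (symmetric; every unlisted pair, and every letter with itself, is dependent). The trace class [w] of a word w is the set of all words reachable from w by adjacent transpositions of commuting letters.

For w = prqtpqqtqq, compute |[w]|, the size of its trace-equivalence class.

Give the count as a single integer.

drop 0:p onto floor
drop 1:r onto {0:p}
drop 2:q onto {1:r}
drop 3:t onto {2:q}
drop 4:p onto {3:t}
drop 5:q onto {3:t}
drop 6:q onto {5:q}
drop 7:t onto {4:p, 6:q}
drop 8:q onto {7:t}
drop 9:q onto {8:q}
ground layer = {0:p}
drop-orders for the pieces not yet dropped (sum over which currently-grounded one goes next):
  1 to go: {9} 1
  2 to go: {8,9} 1
  3 to go: {7,8,9} 1
  4 to go: {4,7,8,9} 1  {6,7,8,9} 1
  5 to go: {4,6,7,8,9} 2  {5,6,7,8,9} 1
  6 to go: {4,5,6,7,8,9} 3
  7 to go: {3,4,5,6,7,8,9} 3
  8 to go: {2,3,4,5,6,7,8,9} 3
  if 0:p drops first: 3 orders

3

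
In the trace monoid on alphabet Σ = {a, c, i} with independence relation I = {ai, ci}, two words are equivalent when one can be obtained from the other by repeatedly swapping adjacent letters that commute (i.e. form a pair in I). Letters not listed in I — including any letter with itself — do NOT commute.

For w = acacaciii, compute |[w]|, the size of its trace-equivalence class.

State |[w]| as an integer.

84

piece 0:a — minimal
piece 1:c rests on {0:a}
piece 2:a rests on {1:c}
piece 3:c rests on {2:a}
piece 4:a rests on {3:c}
piece 5:c rests on {4:a}
piece 6:i — minimal
piece 7:i rests on {6:i}
piece 8:i rests on {7:i}
minimal pieces: {0:a, 6:i}
ways to finish when only these pieces remain (= sum over removing one remaining piece with nothing left below it):
  1 left: {5}→1  {8}→1
  2 left: {4,5}→1  {5,8}→2  {7,8}→1
  3 left: {3,4,5}→1  {4,5,8}→3  {5,7,8}→3  {6,7,8}→1
  4 left: {2,3,4,5}→1  {3,4,5,8}→4  {4,5,7,8}→6  {5,6,7,8}→4
  5 left: {1,2,3,4,5}→1  {2,3,4,5,8}→5  {3,4,5,7,8}→10  {4,5,6,7,8}→10
  6 left: {0,1,2,3,4,5}→1  {1,2,3,4,5,8}→6  {2,3,4,5,7,8}→15  {3,4,5,6,7,8}→20
  7 left: {0,1,2,3,4,5,8}→7  {1,2,3,4,5,7,8}→21  {2,3,4,5,6,7,8}→35
  placing 0:a first → 56 extensions
  placing 6:i first → 28 extensions
total linear extensions = 84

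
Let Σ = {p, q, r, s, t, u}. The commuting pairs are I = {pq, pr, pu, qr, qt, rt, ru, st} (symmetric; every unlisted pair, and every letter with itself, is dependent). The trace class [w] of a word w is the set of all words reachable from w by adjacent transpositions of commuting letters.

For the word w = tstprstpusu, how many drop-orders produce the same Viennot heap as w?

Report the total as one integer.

42

piece 0:t — minimal
piece 1:s — minimal
piece 2:t rests on {0:t}
piece 3:p rests on {1:s, 2:t}
piece 4:r rests on {1:s}
piece 5:s rests on {3:p, 4:r}
piece 6:t rests on {3:p}
piece 7:p rests on {5:s, 6:t}
piece 8:u rests on {5:s, 6:t}
piece 9:s rests on {7:p, 8:u}
piece 10:u rests on {9:s}
minimal pieces: {0:t, 1:s}
ways to finish when only these pieces remain (= sum over removing one remaining piece with nothing left below it):
  1 left: {10}→1
  2 left: {9,10}→1
  3 left: {7,9,10}→1  {8,9,10}→1
  4 left: {7,8,9,10}→2
  5 left: {5,7,8,9,10}→2  {6,7,8,9,10}→2
  6 left: {4,5,7,8,9,10}→2  {5,6,7,8,9,10}→4
  7 left: {3,5,6,7,8,9,10}→4  {4,5,6,7,8,9,10}→6
  8 left: {2,3,5,6,7,8,9,10}→4  {3,4,5,6,7,8,9,10}→10
  9 left: {0,2,3,5,6,7,8,9,10}→4  {1,3,4,5,6,7,8,9,10}→10  {2,3,4,5,6,7,8,9,10}→14
  placing 0:t first → 24 extensions
  placing 1:s first → 18 extensions
total linear extensions = 42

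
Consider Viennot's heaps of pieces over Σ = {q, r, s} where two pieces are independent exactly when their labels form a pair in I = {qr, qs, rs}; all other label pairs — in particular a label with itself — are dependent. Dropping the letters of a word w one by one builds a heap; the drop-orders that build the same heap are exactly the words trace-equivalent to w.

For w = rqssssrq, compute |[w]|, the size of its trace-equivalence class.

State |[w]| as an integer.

420

#0=r has no predecessor
#1=q has no predecessor
#2=s has no predecessor
#3=s depends on [2:s]
#4=s depends on [3:s]
#5=s depends on [4:s]
#6=r depends on [0:r]
#7=q depends on [1:q]
sources: [0:r, 1:q, 2:s]
N(rest) = Σ N(rest − s) over sources s of rest; N(one piece) = 1:
  size 1 → [5]=1  [6]=1  [7]=1
  size 2 → [0,6]=1  [1,7]=1  [4,5]=1  [5,6]=2  [5,7]=2  [6,7]=2
  size 3 → [0,5,6]=3  [0,6,7]=3  [1,5,7]=3  [1,6,7]=3  [3,4,5]=1  [4,5,6]=3  [4,5,7]=3  [5,6,7]=6
  size 4 → [0,1,6,7]=6  [0,4,5,6]=6  [0,5,6,7]=12  [1,4,5,7]=6  [1,5,6,7]=12  [2,3,4,5]=1  [3,4,5,6]=4  [3,4,5,7]=4  [4,5,6,7]=12
  size 5 → [0,1,5,6,7]=30  [0,3,4,5,6]=10  [0,4,5,6,7]=30  [1,3,4,5,7]=10  [1,4,5,6,7]=30  [2,3,4,5,6]=5  [2,3,4,5,7]=5  [3,4,5,6,7]=20
  size 6 → [0,1,4,5,6,7]=90  [0,2,3,4,5,6]=15  [0,3,4,5,6,7]=60  [1,2,3,4,5,7]=15  [1,3,4,5,6,7]=60  [2,3,4,5,6,7]=30
  first=0(r) contributes 105
  first=1(q) contributes 105
  first=2(s) contributes 210
|[w]| = 420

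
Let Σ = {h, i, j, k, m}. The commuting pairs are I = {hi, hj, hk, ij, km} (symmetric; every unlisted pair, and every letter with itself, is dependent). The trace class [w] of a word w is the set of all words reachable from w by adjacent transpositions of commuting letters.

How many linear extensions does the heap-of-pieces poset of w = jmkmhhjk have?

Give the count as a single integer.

22

drop 0:j onto floor
drop 1:m onto {0:j}
drop 2:k onto {0:j}
drop 3:m onto {1:m}
drop 4:h onto {3:m}
drop 5:h onto {4:h}
drop 6:j onto {2:k, 3:m}
drop 7:k onto {6:j}
ground layer = {0:j}
drop-orders for the pieces not yet dropped (sum over which currently-grounded one goes next):
  1 to go: {5} 1  {7} 1
  2 to go: {4,5} 1  {5,7} 2  {6,7} 1
  3 to go: {2,6,7} 1  {4,5,7} 3  {5,6,7} 3
  4 to go: {2,5,6,7} 4  {4,5,6,7} 6
  5 to go: {2,4,5,6,7} 10  {3,4,5,6,7} 6
  6 to go: {1,3,4,5,6,7} 6  {2,3,4,5,6,7} 16
  if 0:j drops first: 22 orders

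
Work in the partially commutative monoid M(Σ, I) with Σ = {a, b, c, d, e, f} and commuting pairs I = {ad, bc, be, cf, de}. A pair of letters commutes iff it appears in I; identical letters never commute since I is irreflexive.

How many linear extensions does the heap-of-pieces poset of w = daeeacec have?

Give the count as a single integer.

5

piece 0:d — minimal
piece 1:a — minimal
piece 2:e rests on {1:a}
piece 3:e rests on {2:e}
piece 4:a rests on {3:e}
piece 5:c rests on {0:d, 4:a}
piece 6:e rests on {5:c}
piece 7:c rests on {6:e}
minimal pieces: {0:d, 1:a}
ways to finish when only these pieces remain (= sum over removing one remaining piece with nothing left below it):
  1 left: {7}→1
  2 left: {6,7}→1
  3 left: {5,6,7}→1
  4 left: {0,5,6,7}→1  {4,5,6,7}→1
  5 left: {0,4,5,6,7}→2  {3,4,5,6,7}→1
  6 left: {0,3,4,5,6,7}→3  {2,3,4,5,6,7}→1
  placing 0:d first → 1 extensions
  placing 1:a first → 4 extensions
total linear extensions = 5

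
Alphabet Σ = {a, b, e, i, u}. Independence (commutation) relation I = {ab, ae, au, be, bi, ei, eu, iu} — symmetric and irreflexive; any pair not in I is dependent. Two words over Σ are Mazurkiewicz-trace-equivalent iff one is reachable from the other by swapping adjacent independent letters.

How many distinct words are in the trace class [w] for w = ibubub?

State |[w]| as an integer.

#0=i has no predecessor
#1=b has no predecessor
#2=u depends on [1:b]
#3=b depends on [2:u]
#4=u depends on [3:b]
#5=b depends on [4:u]
sources: [0:i, 1:b]
N(rest) = Σ N(rest − s) over sources s of rest; N(one piece) = 1:
  size 1 → [0]=1  [5]=1
  size 2 → [0,5]=2  [4,5]=1
  size 3 → [0,4,5]=3  [3,4,5]=1
  size 4 → [0,3,4,5]=4  [2,3,4,5]=1
  first=0(i) contributes 1
  first=1(b) contributes 5
|[w]| = 6

6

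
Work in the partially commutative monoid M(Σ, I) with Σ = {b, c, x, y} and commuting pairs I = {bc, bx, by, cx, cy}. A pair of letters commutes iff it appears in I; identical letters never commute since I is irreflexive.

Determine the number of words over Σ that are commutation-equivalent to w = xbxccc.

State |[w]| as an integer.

drop 0:x onto floor
drop 1:b onto floor
drop 2:x onto {0:x}
drop 3:c onto floor
drop 4:c onto {3:c}
drop 5:c onto {4:c}
ground layer = {0:x, 1:b, 3:c}
drop-orders for the pieces not yet dropped (sum over which currently-grounded one goes next):
  1 to go: {1} 1  {2} 1  {5} 1
  2 to go: {0,2} 1  {1,2} 2  {1,5} 2  {2,5} 2  {4,5} 1
  3 to go: {0,1,2} 3  {0,2,5} 3  {1,2,5} 6  {1,4,5} 3  {2,4,5} 3  {3,4,5} 1
  4 to go: {0,1,2,5} 12  {0,2,4,5} 6  {1,2,4,5} 12  {1,3,4,5} 4  {2,3,4,5} 4
  if 0:x drops first: 20 orders
  if 1:b drops first: 10 orders
  if 3:c drops first: 30 orders
heap linearizations: 60

60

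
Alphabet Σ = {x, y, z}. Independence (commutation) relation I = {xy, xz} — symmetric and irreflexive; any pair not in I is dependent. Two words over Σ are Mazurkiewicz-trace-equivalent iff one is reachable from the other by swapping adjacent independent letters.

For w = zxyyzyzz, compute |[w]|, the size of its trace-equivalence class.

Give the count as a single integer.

drop 0:z onto floor
drop 1:x onto floor
drop 2:y onto {0:z}
drop 3:y onto {2:y}
drop 4:z onto {3:y}
drop 5:y onto {4:z}
drop 6:z onto {5:y}
drop 7:z onto {6:z}
ground layer = {0:z, 1:x}
drop-orders for the pieces not yet dropped (sum over which currently-grounded one goes next):
  1 to go: {1} 1  {7} 1
  2 to go: {1,7} 2  {6,7} 1
  3 to go: {1,6,7} 3  {5,6,7} 1
  4 to go: {1,5,6,7} 4  {4,5,6,7} 1
  5 to go: {1,4,5,6,7} 5  {3,4,5,6,7} 1
  6 to go: {1,3,4,5,6,7} 6  {2,3,4,5,6,7} 1
  if 0:z drops first: 7 orders
  if 1:x drops first: 1 orders
heap linearizations: 8

8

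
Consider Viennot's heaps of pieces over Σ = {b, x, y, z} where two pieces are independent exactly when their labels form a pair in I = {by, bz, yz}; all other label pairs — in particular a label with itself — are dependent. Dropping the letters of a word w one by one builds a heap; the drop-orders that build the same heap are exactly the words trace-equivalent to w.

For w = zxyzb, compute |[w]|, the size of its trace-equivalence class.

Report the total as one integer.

drop 0:z onto floor
drop 1:x onto {0:z}
drop 2:y onto {1:x}
drop 3:z onto {1:x}
drop 4:b onto {1:x}
ground layer = {0:z}
drop-orders for the pieces not yet dropped (sum over which currently-grounded one goes next):
  1 to go: {2} 1  {3} 1  {4} 1
  2 to go: {2,3} 2  {2,4} 2  {3,4} 2
  3 to go: {2,3,4} 6
  if 0:z drops first: 6 orders

6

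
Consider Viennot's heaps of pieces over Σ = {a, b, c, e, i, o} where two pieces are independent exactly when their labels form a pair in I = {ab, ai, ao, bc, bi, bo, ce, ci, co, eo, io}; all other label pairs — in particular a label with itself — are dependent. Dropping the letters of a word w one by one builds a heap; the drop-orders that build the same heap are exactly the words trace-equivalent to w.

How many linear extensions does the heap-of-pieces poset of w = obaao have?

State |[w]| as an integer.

drop 0:o onto floor
drop 1:b onto floor
drop 2:a onto floor
drop 3:a onto {2:a}
drop 4:o onto {0:o}
ground layer = {0:o, 1:b, 2:a}
drop-orders for the pieces not yet dropped (sum over which currently-grounded one goes next):
  1 to go: {1} 1  {3} 1  {4} 1
  2 to go: {0,4} 1  {1,3} 2  {1,4} 2  {2,3} 1  {3,4} 2
  3 to go: {0,1,4} 3  {0,3,4} 3  {1,2,3} 3  {1,3,4} 6  {2,3,4} 3
  if 0:o drops first: 12 orders
  if 1:b drops first: 6 orders
  if 2:a drops first: 12 orders
heap linearizations: 30

30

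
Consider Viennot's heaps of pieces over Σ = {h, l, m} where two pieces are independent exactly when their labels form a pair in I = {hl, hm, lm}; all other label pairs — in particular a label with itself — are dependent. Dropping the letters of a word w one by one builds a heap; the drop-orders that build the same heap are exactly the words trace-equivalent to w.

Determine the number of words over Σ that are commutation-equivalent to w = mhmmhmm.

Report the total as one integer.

21

#0=m has no predecessor
#1=h has no predecessor
#2=m depends on [0:m]
#3=m depends on [2:m]
#4=h depends on [1:h]
#5=m depends on [3:m]
#6=m depends on [5:m]
sources: [0:m, 1:h]
N(rest) = Σ N(rest − s) over sources s of rest; N(one piece) = 1:
  size 1 → [4]=1  [6]=1
  size 2 → [1,4]=1  [4,6]=2  [5,6]=1
  size 3 → [1,4,6]=3  [3,5,6]=1  [4,5,6]=3
  size 4 → [1,4,5,6]=6  [2,3,5,6]=1  [3,4,5,6]=4
  size 5 → [0,2,3,5,6]=1  [1,3,4,5,6]=10  [2,3,4,5,6]=5
  first=0(m) contributes 15
  first=1(h) contributes 6
|[w]| = 21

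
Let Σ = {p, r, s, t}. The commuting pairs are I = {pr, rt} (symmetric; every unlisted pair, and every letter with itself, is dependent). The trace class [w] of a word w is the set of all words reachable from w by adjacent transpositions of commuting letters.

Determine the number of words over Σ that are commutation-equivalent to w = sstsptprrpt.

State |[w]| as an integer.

0(s) covers ∅
1(s) covers 0:s
2(t) covers 1:s
3(s) covers 2:t
4(p) covers 3:s
5(t) covers 4:p
6(p) covers 5:t
7(r) covers 3:s
8(r) covers 7:r
9(p) covers 6:p
10(t) covers 9:p
floor of heap: 0:s
completions by unplaced set U, small U first (add the entries for U minus each lowest piece of U):
  |U|=1: {8}:1  {10}:1
  |U|=2: {7,8}:1  {8,10}:2  {9,10}:1
  |U|=3: {6,9,10}:1  {7,8,10}:3  {8,9,10}:3
  |U|=4: {5,6,9,10}:1  {6,8,9,10}:4  {7,8,9,10}:6
  |U|=5: {4,5,6,9,10}:1  {5,6,8,9,10}:5  {6,7,8,9,10}:10
  |U|=6: {4,5,6,8,9,10}:6  {5,6,7,8,9,10}:15
  |U|=7: {4,5,6,7,8,9,10}:21
  |U|=8: {3,4,5,6,7,8,9,10}:21
  |U|=9: {2,3,4,5,6,7,8,9,10}:21
  start at 0(s): 21

21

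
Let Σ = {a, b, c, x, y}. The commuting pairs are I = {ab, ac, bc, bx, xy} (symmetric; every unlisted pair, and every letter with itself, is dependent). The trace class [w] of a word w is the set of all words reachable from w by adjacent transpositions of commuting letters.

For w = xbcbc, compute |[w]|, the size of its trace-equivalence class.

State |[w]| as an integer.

10

drop 0:x onto floor
drop 1:b onto floor
drop 2:c onto {0:x}
drop 3:b onto {1:b}
drop 4:c onto {2:c}
ground layer = {0:x, 1:b}
drop-orders for the pieces not yet dropped (sum over which currently-grounded one goes next):
  1 to go: {3} 1  {4} 1
  2 to go: {1,3} 1  {2,4} 1  {3,4} 2
  3 to go: {0,2,4} 1  {1,3,4} 3  {2,3,4} 3
  if 0:x drops first: 6 orders
  if 1:b drops first: 4 orders
heap linearizations: 10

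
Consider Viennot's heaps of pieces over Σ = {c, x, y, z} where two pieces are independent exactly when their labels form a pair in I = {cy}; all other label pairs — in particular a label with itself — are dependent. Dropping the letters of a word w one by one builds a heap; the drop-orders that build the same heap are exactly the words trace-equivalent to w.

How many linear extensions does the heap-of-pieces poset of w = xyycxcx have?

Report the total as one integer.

0(x) covers ∅
1(y) covers 0:x
2(y) covers 1:y
3(c) covers 0:x
4(x) covers 2:y, 3:c
5(c) covers 4:x
6(x) covers 5:c
floor of heap: 0:x
completions by unplaced set U, small U first (add the entries for U minus each lowest piece of U):
  |U|=1: {6}:1
  |U|=2: {5,6}:1
  |U|=3: {4,5,6}:1
  |U|=4: {2,4,5,6}:1  {3,4,5,6}:1
  |U|=5: {1,2,4,5,6}:1  {2,3,4,5,6}:2
  start at 0(x): 3

3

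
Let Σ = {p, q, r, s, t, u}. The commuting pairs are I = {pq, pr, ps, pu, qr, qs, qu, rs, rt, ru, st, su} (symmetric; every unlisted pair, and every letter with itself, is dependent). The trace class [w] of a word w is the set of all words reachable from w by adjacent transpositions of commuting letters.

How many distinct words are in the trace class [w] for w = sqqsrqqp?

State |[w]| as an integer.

0(s) covers ∅
1(q) covers ∅
2(q) covers 1:q
3(s) covers 0:s
4(r) covers ∅
5(q) covers 2:q
6(q) covers 5:q
7(p) covers ∅
floor of heap: 0:s, 1:q, 4:r, 7:p
completions by unplaced set U, small U first (add the entries for U minus each lowest piece of U):
  |U|=1: {3}:1  {4}:1  {6}:1  {7}:1
  |U|=2: {0,3}:1  {3,4}:2  {3,6}:2  {3,7}:2  {4,6}:2  {4,7}:2  {5,6}:1  {6,7}:2
  |U|=3: {0,3,4}:3  {0,3,6}:3  {0,3,7}:3  {2,5,6}:1  {3,4,6}:6  {3,4,7}:6  {3,5,6}:3  {3,6,7}:6  {4,5,6}:3  {4,6,7}:6  {5,6,7}:3
  |U|=4: {0,3,4,6}:12  {0,3,4,7}:12  {0,3,5,6}:6  {0,3,6,7}:12  {1,2,5,6}:1  {2,3,5,6}:4  {2,4,5,6}:4  {2,5,6,7}:4  {3,4,5,6}:12  {3,4,6,7}:24  {3,5,6,7}:12  {4,5,6,7}:12
  |U|=5: {0,2,3,5,6}:10  {0,3,4,5,6}:30  {0,3,4,6,7}:60  {0,3,5,6,7}:30  {1,2,3,5,6}:5  {1,2,4,5,6}:5  {1,2,5,6,7}:5  {2,3,4,5,6}:20  {2,3,5,6,7}:20  {2,4,5,6,7}:20  {3,4,5,6,7}:60
  |U|=6: {0,1,2,3,5,6}:15  {0,2,3,4,5,6}:60  {0,2,3,5,6,7}:60  {0,3,4,5,6,7}:180  {1,2,3,4,5,6}:30  {1,2,3,5,6,7}:30  {1,2,4,5,6,7}:30  {2,3,4,5,6,7}:120
  start at 0(s): 210
  start at 1(q): 420
  start at 4(r): 105
  start at 7(p): 105
sum over floor = 840

840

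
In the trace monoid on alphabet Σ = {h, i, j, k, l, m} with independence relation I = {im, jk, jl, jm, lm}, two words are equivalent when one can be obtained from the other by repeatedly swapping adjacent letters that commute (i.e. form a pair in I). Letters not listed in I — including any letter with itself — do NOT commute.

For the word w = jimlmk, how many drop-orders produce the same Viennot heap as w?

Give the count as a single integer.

10

piece 0:j — minimal
piece 1:i rests on {0:j}
piece 2:m — minimal
piece 3:l rests on {1:i}
piece 4:m rests on {2:m}
piece 5:k rests on {3:l, 4:m}
minimal pieces: {0:j, 2:m}
ways to finish when only these pieces remain (= sum over removing one remaining piece with nothing left below it):
  1 left: {5}→1
  2 left: {3,5}→1  {4,5}→1
  3 left: {1,3,5}→1  {2,4,5}→1  {3,4,5}→2
  4 left: {0,1,3,5}→1  {1,3,4,5}→3  {2,3,4,5}→3
  placing 0:j first → 6 extensions
  placing 2:m first → 4 extensions
total linear extensions = 10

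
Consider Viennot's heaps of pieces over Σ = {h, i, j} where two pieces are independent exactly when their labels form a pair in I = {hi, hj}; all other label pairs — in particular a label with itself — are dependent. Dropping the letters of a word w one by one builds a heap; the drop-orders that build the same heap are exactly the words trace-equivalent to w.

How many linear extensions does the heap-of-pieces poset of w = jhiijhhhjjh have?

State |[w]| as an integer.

462

#0=j has no predecessor
#1=h has no predecessor
#2=i depends on [0:j]
#3=i depends on [2:i]
#4=j depends on [3:i]
#5=h depends on [1:h]
#6=h depends on [5:h]
#7=h depends on [6:h]
#8=j depends on [4:j]
#9=j depends on [8:j]
#10=h depends on [7:h]
sources: [0:j, 1:h]
N(rest) = Σ N(rest − s) over sources s of rest; N(one piece) = 1:
  size 1 → [9]=1  [10]=1
  size 2 → [7,10]=1  [8,9]=1  [9,10]=2
  size 3 → [4,8,9]=1  [6,7,10]=1  [7,9,10]=3  [8,9,10]=3
  size 4 → [3,4,8,9]=1  [4,8,9,10]=4  [5,6,7,10]=1  [6,7,9,10]=4  [7,8,9,10]=6
  size 5 → [1,5,6,7,10]=1  [2,3,4,8,9]=1  [3,4,8,9,10]=5  [4,7,8,9,10]=10  [5,6,7,9,10]=5  [6,7,8,9,10]=10
  size 6 → [0,2,3,4,8,9]=1  [1,5,6,7,9,10]=6  [2,3,4,8,9,10]=6  [3,4,7,8,9,10]=15  [4,6,7,8,9,10]=20  [5,6,7,8,9,10]=15
  size 7 → [0,2,3,4,8,9,10]=7  [1,5,6,7,8,9,10]=21  [2,3,4,7,8,9,10]=21  [3,4,6,7,8,9,10]=35  [4,5,6,7,8,9,10]=35
  size 8 → [0,2,3,4,7,8,9,10]=28  [1,4,5,6,7,8,9,10]=56  [2,3,4,6,7,8,9,10]=56  [3,4,5,6,7,8,9,10]=70
  size 9 → [0,2,3,4,6,7,8,9,10]=84  [1,3,4,5,6,7,8,9,10]=126  [2,3,4,5,6,7,8,9,10]=126
  first=0(j) contributes 252
  first=1(h) contributes 210
|[w]| = 462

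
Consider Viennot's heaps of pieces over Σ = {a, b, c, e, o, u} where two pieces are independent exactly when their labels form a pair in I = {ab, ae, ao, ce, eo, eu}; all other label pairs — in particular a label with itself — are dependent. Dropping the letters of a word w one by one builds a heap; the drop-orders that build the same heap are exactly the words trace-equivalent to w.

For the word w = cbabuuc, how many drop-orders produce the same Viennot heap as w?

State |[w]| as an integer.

3

#0=c has no predecessor
#1=b depends on [0:c]
#2=a depends on [0:c]
#3=b depends on [1:b]
#4=u depends on [2:a, 3:b]
#5=u depends on [4:u]
#6=c depends on [5:u]
sources: [0:c]
N(rest) = Σ N(rest − s) over sources s of rest; N(one piece) = 1:
  size 1 → [6]=1
  size 2 → [5,6]=1
  size 3 → [4,5,6]=1
  size 4 → [2,4,5,6]=1  [3,4,5,6]=1
  size 5 → [1,3,4,5,6]=1  [2,3,4,5,6]=2
  first=0(c) contributes 3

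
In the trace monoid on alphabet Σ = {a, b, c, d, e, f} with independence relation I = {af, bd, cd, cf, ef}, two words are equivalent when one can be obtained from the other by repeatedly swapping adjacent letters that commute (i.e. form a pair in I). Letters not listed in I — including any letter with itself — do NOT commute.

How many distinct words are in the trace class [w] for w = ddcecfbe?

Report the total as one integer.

10

drop 0:d onto floor
drop 1:d onto {0:d}
drop 2:c onto floor
drop 3:e onto {1:d, 2:c}
drop 4:c onto {3:e}
drop 5:f onto {1:d}
drop 6:b onto {4:c, 5:f}
drop 7:e onto {6:b}
ground layer = {0:d, 2:c}
drop-orders for the pieces not yet dropped (sum over which currently-grounded one goes next):
  1 to go: {7} 1
  2 to go: {6,7} 1
  3 to go: {4,6,7} 1  {5,6,7} 1
  4 to go: {3,4,6,7} 1  {4,5,6,7} 2
  5 to go: {2,3,4,6,7} 1  {3,4,5,6,7} 3
  6 to go: {1,3,4,5,6,7} 3  {2,3,4,5,6,7} 4
  if 0:d drops first: 7 orders
  if 2:c drops first: 3 orders
heap linearizations: 10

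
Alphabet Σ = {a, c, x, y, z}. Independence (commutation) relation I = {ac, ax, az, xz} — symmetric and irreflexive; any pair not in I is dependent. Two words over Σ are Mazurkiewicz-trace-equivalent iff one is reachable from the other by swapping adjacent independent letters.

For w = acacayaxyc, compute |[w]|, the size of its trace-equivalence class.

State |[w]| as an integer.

20

#0=a has no predecessor
#1=c has no predecessor
#2=a depends on [0:a]
#3=c depends on [1:c]
#4=a depends on [2:a]
#5=y depends on [3:c, 4:a]
#6=a depends on [5:y]
#7=x depends on [5:y]
#8=y depends on [6:a, 7:x]
#9=c depends on [8:y]
sources: [0:a, 1:c]
N(rest) = Σ N(rest − s) over sources s of rest; N(one piece) = 1:
  size 1 → [9]=1
  size 2 → [8,9]=1
  size 3 → [6,8,9]=1  [7,8,9]=1
  size 4 → [6,7,8,9]=2
  size 5 → [5,6,7,8,9]=2
  size 6 → [3,5,6,7,8,9]=2  [4,5,6,7,8,9]=2
  size 7 → [1,3,5,6,7,8,9]=2  [2,4,5,6,7,8,9]=2  [3,4,5,6,7,8,9]=4
  size 8 → [0,2,4,5,6,7,8,9]=2  [1,3,4,5,6,7,8,9]=6  [2,3,4,5,6,7,8,9]=6
  first=0(a) contributes 12
  first=1(c) contributes 8
|[w]| = 20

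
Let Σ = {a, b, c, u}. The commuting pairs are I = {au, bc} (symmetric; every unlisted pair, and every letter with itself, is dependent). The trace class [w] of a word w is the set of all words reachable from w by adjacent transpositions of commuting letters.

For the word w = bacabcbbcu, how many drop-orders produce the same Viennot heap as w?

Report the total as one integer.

10

0(b) covers ∅
1(a) covers 0:b
2(c) covers 1:a
3(a) covers 2:c
4(b) covers 3:a
5(c) covers 3:a
6(b) covers 4:b
7(b) covers 6:b
8(c) covers 5:c
9(u) covers 7:b, 8:c
floor of heap: 0:b
completions by unplaced set U, small U first (add the entries for U minus each lowest piece of U):
  |U|=1: {9}:1
  |U|=2: {7,9}:1  {8,9}:1
  |U|=3: {5,8,9}:1  {6,7,9}:1  {7,8,9}:2
  |U|=4: {4,6,7,9}:1  {5,7,8,9}:3  {6,7,8,9}:3
  |U|=5: {4,6,7,8,9}:4  {5,6,7,8,9}:6
  |U|=6: {4,5,6,7,8,9}:10
  |U|=7: {3,4,5,6,7,8,9}:10
  |U|=8: {2,3,4,5,6,7,8,9}:10
  start at 0(b): 10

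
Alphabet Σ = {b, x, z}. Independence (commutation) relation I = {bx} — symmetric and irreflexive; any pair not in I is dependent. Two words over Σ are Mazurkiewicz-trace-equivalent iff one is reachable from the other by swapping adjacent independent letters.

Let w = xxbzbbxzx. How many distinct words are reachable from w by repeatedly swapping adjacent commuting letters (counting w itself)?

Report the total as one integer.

9

piece 0:x — minimal
piece 1:x rests on {0:x}
piece 2:b — minimal
piece 3:z rests on {1:x, 2:b}
piece 4:b rests on {3:z}
piece 5:b rests on {4:b}
piece 6:x rests on {3:z}
piece 7:z rests on {5:b, 6:x}
piece 8:x rests on {7:z}
minimal pieces: {0:x, 2:b}
ways to finish when only these pieces remain (= sum over removing one remaining piece with nothing left below it):
  1 left: {8}→1
  2 left: {7,8}→1
  3 left: {5,7,8}→1  {6,7,8}→1
  4 left: {4,5,7,8}→1  {5,6,7,8}→2
  5 left: {4,5,6,7,8}→3
  6 left: {3,4,5,6,7,8}→3
  7 left: {1,3,4,5,6,7,8}→3  {2,3,4,5,6,7,8}→3
  placing 0:x first → 6 extensions
  placing 2:b first → 3 extensions
total linear extensions = 9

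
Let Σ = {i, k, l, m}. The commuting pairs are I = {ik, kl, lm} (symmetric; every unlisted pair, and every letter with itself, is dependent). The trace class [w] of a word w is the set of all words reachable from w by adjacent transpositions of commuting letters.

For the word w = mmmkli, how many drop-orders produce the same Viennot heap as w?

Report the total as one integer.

9

drop 0:m onto floor
drop 1:m onto {0:m}
drop 2:m onto {1:m}
drop 3:k onto {2:m}
drop 4:l onto floor
drop 5:i onto {2:m, 4:l}
ground layer = {0:m, 4:l}
drop-orders for the pieces not yet dropped (sum over which currently-grounded one goes next):
  1 to go: {3} 1  {5} 1
  2 to go: {3,5} 2  {4,5} 1
  3 to go: {2,3,5} 2  {3,4,5} 3
  4 to go: {1,2,3,5} 2  {2,3,4,5} 5
  if 0:m drops first: 7 orders
  if 4:l drops first: 2 orders
heap linearizations: 9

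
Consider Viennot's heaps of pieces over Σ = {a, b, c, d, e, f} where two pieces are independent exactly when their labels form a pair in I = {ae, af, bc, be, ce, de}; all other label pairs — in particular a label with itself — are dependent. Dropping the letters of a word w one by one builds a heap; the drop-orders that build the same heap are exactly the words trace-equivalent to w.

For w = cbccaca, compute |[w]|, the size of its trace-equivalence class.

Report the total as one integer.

4

drop 0:c onto floor
drop 1:b onto floor
drop 2:c onto {0:c}
drop 3:c onto {2:c}
drop 4:a onto {1:b, 3:c}
drop 5:c onto {4:a}
drop 6:a onto {5:c}
ground layer = {0:c, 1:b}
drop-orders for the pieces not yet dropped (sum over which currently-grounded one goes next):
  1 to go: {6} 1
  2 to go: {5,6} 1
  3 to go: {4,5,6} 1
  4 to go: {1,4,5,6} 1  {3,4,5,6} 1
  5 to go: {1,3,4,5,6} 2  {2,3,4,5,6} 1
  if 0:c drops first: 3 orders
  if 1:b drops first: 1 orders
heap linearizations: 4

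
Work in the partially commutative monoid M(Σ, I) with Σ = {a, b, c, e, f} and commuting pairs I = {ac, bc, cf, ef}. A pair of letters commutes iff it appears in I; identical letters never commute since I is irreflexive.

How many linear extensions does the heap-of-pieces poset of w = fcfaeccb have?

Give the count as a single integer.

piece 0:f — minimal
piece 1:c — minimal
piece 2:f rests on {0:f}
piece 3:a rests on {2:f}
piece 4:e rests on {1:c, 3:a}
piece 5:c rests on {4:e}
piece 6:c rests on {5:c}
piece 7:b rests on {4:e}
minimal pieces: {0:f, 1:c}
ways to finish when only these pieces remain (= sum over removing one remaining piece with nothing left below it):
  1 left: {6}→1  {7}→1
  2 left: {5,6}→1  {6,7}→2
  3 left: {5,6,7}→3
  4 left: {4,5,6,7}→3
  5 left: {1,4,5,6,7}→3  {3,4,5,6,7}→3
  6 left: {1,3,4,5,6,7}→6  {2,3,4,5,6,7}→3
  placing 0:f first → 9 extensions
  placing 1:c first → 3 extensions
total linear extensions = 12

12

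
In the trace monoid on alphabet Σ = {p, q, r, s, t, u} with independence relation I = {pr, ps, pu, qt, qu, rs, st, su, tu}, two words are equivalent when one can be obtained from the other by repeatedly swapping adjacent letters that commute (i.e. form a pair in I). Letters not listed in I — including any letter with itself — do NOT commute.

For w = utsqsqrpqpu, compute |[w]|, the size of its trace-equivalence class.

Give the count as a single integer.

225

drop 0:u onto floor
drop 1:t onto floor
drop 2:s onto floor
drop 3:q onto {2:s}
drop 4:s onto {3:q}
drop 5:q onto {4:s}
drop 6:r onto {0:u, 1:t, 5:q}
drop 7:p onto {1:t, 5:q}
drop 8:q onto {6:r, 7:p}
drop 9:p onto {8:q}
drop 10:u onto {6:r}
ground layer = {0:u, 1:t, 2:s}
drop-orders for the pieces not yet dropped (sum over which currently-grounded one goes next):
  1 to go: {9} 1  {10} 1
  2 to go: {8,9} 1  {9,10} 2
  3 to go: {7,8,9} 1  {8,9,10} 3
  4 to go: {6,8,9,10} 3  {7,8,9,10} 4
  5 to go: {0,6,8,9,10} 3  {6,7,8,9,10} 7
  6 to go: {0,6,7,8,9,10} 10  {1,6,7,8,9,10} 7  {5,6,7,8,9,10} 7
  7 to go: {0,1,6,7,8,9,10} 17  {0,5,6,7,8,9,10} 17  {1,5,6,7,8,9,10} 14  {4,5,6,7,8,9,10} 7
  8 to go: {0,1,5,6,7,8,9,10} 48  {0,4,5,6,7,8,9,10} 24  {1,4,5,6,7,8,9,10} 21  {3,4,5,6,7,8,9,10} 7
  9 to go: {0,1,4,5,6,7,8,9,10} 93  {0,3,4,5,6,7,8,9,10} 31  {1,3,4,5,6,7,8,9,10} 28  {2,3,4,5,6,7,8,9,10} 7
  if 0:u drops first: 35 orders
  if 1:t drops first: 38 orders
  if 2:s drops first: 152 orders
heap linearizations: 225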